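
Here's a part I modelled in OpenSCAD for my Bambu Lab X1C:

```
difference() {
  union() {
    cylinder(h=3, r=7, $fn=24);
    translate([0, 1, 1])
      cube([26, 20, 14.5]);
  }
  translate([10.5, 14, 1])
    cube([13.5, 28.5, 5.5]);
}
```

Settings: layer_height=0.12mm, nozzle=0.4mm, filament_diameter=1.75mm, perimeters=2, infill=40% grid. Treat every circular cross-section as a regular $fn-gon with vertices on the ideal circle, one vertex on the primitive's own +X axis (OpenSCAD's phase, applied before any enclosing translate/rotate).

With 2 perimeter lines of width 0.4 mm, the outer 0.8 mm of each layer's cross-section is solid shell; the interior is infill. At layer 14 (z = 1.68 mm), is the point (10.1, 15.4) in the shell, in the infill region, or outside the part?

shell

At z = 1.68 mm: the r=7 cylinder gives a regular 24-gon of circumradius 7 (constant along its height); the 26×20 cube at (0, 1) contributes its full rectangle; Merging all regions: the regions partially overlap (shared area 31.11 mm²), so overlapping operands fuse into one piece — 1 connected region; the 13.5×28.5 cube at (10.5, 14) contributes its full rectangle; After the difference (first − rest): starting from that combined region, the 13.5×28.5 cube at (10.5, 14) partially overlaps it — only the 94.50 mm² overlap (of its 384.75 mm²) is removed, clipping the outline — 1 connected region. Overall, the cross-section is a single solid region. The nearest boundary edge runs (10.50, 21.00)→(10.50, 14.00); distance from the point to it = 0.40 mm. The point is inside the cross-section, 0.40 mm from the nearest boundary — within the 0.8 mm shell band (2 × 0.4).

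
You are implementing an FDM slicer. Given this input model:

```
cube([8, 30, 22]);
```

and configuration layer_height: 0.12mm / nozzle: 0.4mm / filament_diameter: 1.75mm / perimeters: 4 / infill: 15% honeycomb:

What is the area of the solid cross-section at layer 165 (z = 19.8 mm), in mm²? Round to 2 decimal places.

240.00 mm²

At z = 19.8 mm: the cube is present — its section is the full 8×30 rectangle (area 240.00 mm²). Overall, the cross-section is a single solid region. Net area = 240.00 mm².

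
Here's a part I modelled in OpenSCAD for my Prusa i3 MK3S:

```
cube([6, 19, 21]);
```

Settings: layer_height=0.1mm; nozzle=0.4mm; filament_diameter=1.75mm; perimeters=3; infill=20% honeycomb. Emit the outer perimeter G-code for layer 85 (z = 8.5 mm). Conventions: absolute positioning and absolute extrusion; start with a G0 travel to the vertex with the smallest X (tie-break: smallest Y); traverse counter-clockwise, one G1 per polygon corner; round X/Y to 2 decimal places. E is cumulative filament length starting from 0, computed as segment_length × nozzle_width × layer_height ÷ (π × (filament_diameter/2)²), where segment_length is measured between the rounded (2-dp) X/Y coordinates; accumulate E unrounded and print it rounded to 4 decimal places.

G0 X0.00 Y0.00 Z8.50
G1 X6.00 Y0.00 E0.0998
G1 X6.00 Y19.00 E0.4158
G1 X0.00 Y19.00 E0.5155
G1 X0.00 Y0.00 E0.8315

At z = 8.5 mm: the cube is present — its section is the full 6×19 rectangle. The outline is a single polygon with 4 vertices. Extrusion per mm of travel: 0.4 × 0.1 / (π × 0.875²) = 0.016630. Accumulating E over each segment gives final E = 0.8315.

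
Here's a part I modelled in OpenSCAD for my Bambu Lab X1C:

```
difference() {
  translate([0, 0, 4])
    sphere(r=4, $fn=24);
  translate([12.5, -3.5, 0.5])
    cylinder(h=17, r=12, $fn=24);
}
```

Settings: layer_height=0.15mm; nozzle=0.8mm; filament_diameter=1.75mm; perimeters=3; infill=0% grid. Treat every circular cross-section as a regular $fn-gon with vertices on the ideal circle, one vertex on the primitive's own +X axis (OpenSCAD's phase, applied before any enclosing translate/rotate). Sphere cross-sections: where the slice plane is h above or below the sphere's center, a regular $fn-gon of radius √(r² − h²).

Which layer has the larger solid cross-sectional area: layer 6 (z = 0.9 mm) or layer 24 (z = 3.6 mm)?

layer 24 (z = 3.6 mm)

Layer 6 (z = 0.9): the r=4 sphere slices to a regular 24-gon of circumradius 2.528 (√(r²−h²) with h=3.1 from center) (area = (24/2)·2.528²·sin(360°/24) = 19.85 mm²); the r=12 cylinder at (12.5, -3.5) contributes a regular 24-gon of circumradius 12 (area = (24/2)·12.000²·sin(360°/24) = 447.24 mm²); Taking the first minus the rest: starting from the r=4 sphere (19.85 mm²), the r=12 cylinder at (12.5, -3.5) partially overlaps it — only the 4.46 mm² overlap (of its 447.24 mm²) is removed, clipping the outline — area = 15.39 mm². So its area = 15.39 mm². Layer 24 (z = 3.6): the r=4 sphere contributes a regular 24-gon of circumradius √(4²−0.4²) = 3.980 (area = (24/2)·3.980²·sin(360°/24) = 49.20 mm²); the r=12 cylinder at (12.5, -3.5) gives a regular 24-gon of circumradius 12 (constant along its height) (area = (24/2)·12.000²·sin(360°/24) = 447.24 mm²); Subtracting the remaining from the first: starting from the r=4 sphere (49.20 mm²), the r=12 cylinder at (12.5, -3.5) partially overlaps it — only the 14.97 mm² overlap (of its 447.24 mm²) is removed, clipping the outline — area = 34.22 mm². So its area = 34.22 mm². Layer 24 is larger (34.22 vs 15.39 mm²).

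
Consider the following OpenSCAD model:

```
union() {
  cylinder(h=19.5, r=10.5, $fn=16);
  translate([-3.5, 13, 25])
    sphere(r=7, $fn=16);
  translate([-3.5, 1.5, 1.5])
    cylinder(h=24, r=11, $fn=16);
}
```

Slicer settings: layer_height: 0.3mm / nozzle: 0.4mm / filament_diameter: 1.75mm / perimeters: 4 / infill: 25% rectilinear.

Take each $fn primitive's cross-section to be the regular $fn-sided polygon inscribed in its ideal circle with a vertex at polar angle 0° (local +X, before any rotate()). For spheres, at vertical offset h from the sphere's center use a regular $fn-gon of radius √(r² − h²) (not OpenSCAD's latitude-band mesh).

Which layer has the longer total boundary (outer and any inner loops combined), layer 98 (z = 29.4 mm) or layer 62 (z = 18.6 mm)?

layer 62 (z = 18.6 mm)

Layer 98 (z = 29.4): the cylinder does not reach this height (z outside [0, 19.5]); the sphere at (-3.5, 13): section is a regular 16-gon, circumradius = √(r²−h²) = √(7²−4.4²) = 5.444 (perimeter = 2·16·5.444·sin(180°/16) = 33.99 mm); the cylinder at (-3.5, 1.5) is absent (z outside [1.5, 25.5]); Taking the union: only the r=7 sphere at (-3.5, 13) is present, so the union is just that shape — boundary = 33.99 mm. So its perimeter = 33.99 mm. Layer 62 (z = 18.6): the cylinder: section is a regular 16-gon, circumradius r=10.5 (perimeter = 2·16·10.500·sin(180°/16) = 65.55 mm); the r=7 sphere at (-3.5, 13) contributes a regular 16-gon of circumradius √(7²−6.4²) = 2.835 (perimeter = 2·16·2.835·sin(180°/16) = 17.70 mm); the r=11 cylinder at (-3.5, 1.5) contributes a regular 16-gon of circumradius 11 (perimeter = 2·16·11.000·sin(180°/16) = 68.67 mm); Merging all regions: the regions partially overlap (shared area 281.02 mm²), so the edge portions inside another operand are dropped and the merged outline is re-measured after clipping — boundary = 80.45 mm. So its perimeter = 80.45 mm. Layer 62 is larger (80.45 vs 33.99 mm).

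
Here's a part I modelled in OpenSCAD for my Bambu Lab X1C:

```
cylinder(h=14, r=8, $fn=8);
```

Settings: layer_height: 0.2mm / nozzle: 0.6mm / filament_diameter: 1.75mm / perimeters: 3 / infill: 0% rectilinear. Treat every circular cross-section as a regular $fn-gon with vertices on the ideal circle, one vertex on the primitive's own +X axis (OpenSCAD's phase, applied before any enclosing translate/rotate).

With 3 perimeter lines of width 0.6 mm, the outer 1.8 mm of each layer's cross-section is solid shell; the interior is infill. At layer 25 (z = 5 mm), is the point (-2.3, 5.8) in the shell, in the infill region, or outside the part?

shell

At z = 5 mm: the r=8 cylinder gives a regular 8-gon of circumradius 8 (constant along its height). Overall, the cross-section is a single solid region. The nearest boundary edge runs (0.00, 8.00)→(-5.66, 5.66); distance from the point to it = 1.15 mm. The point is inside the cross-section, 1.15 mm from the nearest boundary — within the 1.8 mm shell band (3 × 0.6).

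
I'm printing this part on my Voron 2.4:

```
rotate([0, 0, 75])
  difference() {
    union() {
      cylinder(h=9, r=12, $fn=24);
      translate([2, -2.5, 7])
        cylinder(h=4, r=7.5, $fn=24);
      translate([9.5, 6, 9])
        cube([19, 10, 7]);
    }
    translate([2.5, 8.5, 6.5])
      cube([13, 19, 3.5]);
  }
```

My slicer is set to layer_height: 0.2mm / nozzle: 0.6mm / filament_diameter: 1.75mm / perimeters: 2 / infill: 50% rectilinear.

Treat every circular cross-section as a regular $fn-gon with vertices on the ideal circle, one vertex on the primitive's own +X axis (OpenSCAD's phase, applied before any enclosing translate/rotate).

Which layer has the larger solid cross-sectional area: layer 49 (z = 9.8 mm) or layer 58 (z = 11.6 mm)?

layer 49 (z = 9.8 mm)

Layer 49 (z = 9.8): the cylinder is not intersected at this z (z outside [0, 9]); the cylinder at (2, -2.5): section is a regular 24-gon, circumradius r=7.5 (area = (24/2)·7.500²·sin(360°/24) = 174.70 mm²); the cube at (9.5, 6) is present — its section is the full 19×10 rectangle (area 190.00 mm²); Merging all regions: the 2 present regions are separate (no shared area or edge), so areas and boundary lengths simply add and each stays a separate island — area = 364.70 mm²; the cube at (2.5, 8.5) is present — its section is the full 13×19 rectangle (area 247.00 mm²); Taking the first minus the rest: starting from the result so far (364.70 mm²), the 13×19 cube at (2.5, 8.5) partially overlaps it — only the 45.00 mm² overlap (of its 247.00 mm²) is removed, clipping the outline — area = 319.70 mm²; (whole slice rotated 75° about Z — lengths, areas and connectivity unchanged). So its area = 319.70 mm². Layer 58 (z = 11.6): the cylinder does not reach this height (z outside [0, 9]); the cylinder at (2, -2.5) is absent (z outside [7, 11]); the cube at (9.5, 6) is present — its section is the full 19×10 rectangle (area 190.00 mm²); Combining (union): only the 19×10 cube at (9.5, 6) is present, so the union is just that shape — area = 190.00 mm²; the cube at (2.5, 8.5) is not intersected at this z (z outside [6.5, 10]); Subtracting the remaining from the first: none of the subtracted shapes is present at this height, so that combined region is unchanged — area = 190.00 mm²; (whole slice rotated 75° about Z — lengths, areas and connectivity unchanged). So its area = 190.00 mm². Layer 49 is larger (319.70 vs 190.00 mm²).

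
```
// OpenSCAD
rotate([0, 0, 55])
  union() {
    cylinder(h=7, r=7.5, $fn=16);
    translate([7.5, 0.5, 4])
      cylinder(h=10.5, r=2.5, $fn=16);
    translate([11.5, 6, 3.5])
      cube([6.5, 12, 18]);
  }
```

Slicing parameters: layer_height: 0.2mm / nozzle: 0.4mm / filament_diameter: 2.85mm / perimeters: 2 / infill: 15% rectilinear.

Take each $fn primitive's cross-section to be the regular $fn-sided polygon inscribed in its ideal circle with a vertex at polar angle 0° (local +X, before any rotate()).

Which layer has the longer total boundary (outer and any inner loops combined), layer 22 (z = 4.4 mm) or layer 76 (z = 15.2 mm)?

Layer 22 (z = 4.4): the r=7.5 cylinder contributes a regular 16-gon of circumradius 7.5 (perimeter = 2·16·7.500·sin(180°/16) = 46.82 mm); the r=2.5 cylinder at (7.5, 0.5) gives a regular 16-gon of circumradius 2.5 (constant along its height) (perimeter = 2·16·2.500·sin(180°/16) = 15.61 mm); the 6.5×12 cube at (11.5, 6) contributes its full rectangle (perimeter 37.00 mm); Combining (union): the regions partially overlap (shared area 8.32 mm²), so the edge portions inside another operand are dropped and the merged outline is re-measured after clipping — boundary = 87.70 mm; (whole slice rotated 55° about Z — lengths, areas and connectivity unchanged). So its perimeter = 87.70 mm. Layer 76 (z = 15.2): the cylinder is absent (z outside [0, 7]); the cylinder at (7.5, 0.5) is not intersected at this z (z outside [4, 14.5]); the cube at (11.5, 6) (footprint 6.5×12) is included at this height (perimeter 37.00 mm); Combining (union): only the 6.5×12 cube at (11.5, 6) is present, so the union is just that shape — boundary = 37.00 mm; (whole slice rotated 55° about Z — lengths, areas and connectivity unchanged). So its perimeter = 37.00 mm. Layer 22 is larger (87.70 vs 37.00 mm).

layer 22 (z = 4.4 mm)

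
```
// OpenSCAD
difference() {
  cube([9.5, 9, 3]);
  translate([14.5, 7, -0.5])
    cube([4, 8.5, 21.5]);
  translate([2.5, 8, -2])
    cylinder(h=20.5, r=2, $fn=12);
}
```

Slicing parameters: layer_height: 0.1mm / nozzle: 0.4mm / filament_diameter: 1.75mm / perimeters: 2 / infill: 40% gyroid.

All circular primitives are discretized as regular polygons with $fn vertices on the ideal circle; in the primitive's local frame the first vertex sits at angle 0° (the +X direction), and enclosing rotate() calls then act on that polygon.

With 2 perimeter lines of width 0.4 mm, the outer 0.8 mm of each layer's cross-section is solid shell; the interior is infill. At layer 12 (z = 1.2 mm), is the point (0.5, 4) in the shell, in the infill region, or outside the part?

shell

At z = 1.2 mm: the 9.5×9 cube contributes its full rectangle; the cube at (14.5, 7) (footprint 4×8.5) is included at this height; the r=2 cylinder at (2.5, 8) contributes a regular 12-gon of circumradius 2; After the difference (first − rest): starting from the 9.5×9 cube, the 4×8.5 cube at (14.5, 7) misses the remaining region (no effect); the r=2 cylinder at (2.5, 8) partially overlaps it — only the 9.73 mm² overlap (of its 12.00 mm²) is removed, clipping the outline — 1 connected region. Overall, the cross-section is a single solid region. The nearest boundary edge runs (0.00, 0.00)→(0.00, 9.00); distance from the point to it = 0.50 mm. The point is inside the cross-section, 0.50 mm from the nearest boundary — within the 0.8 mm shell band (2 × 0.4).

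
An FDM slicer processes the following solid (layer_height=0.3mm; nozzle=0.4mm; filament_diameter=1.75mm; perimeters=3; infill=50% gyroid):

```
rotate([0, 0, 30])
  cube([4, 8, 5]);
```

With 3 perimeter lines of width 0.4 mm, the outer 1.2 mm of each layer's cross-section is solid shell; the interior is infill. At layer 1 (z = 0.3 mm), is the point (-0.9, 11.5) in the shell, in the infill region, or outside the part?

At z = 0.3 mm: the cube is present — its section is the full 4×8 rectangle; (rotated 30° about Z; rotation is an isometry so areas/perimeters/island counts are preserved). Overall, the cross-section is a single solid region. Undo the 30° rotation: the query point maps to (4.971, 10.409) in the un-rotated model frame. The nearest boundary edge runs (4.00, 0.00)→(4.00, 8.00); distance from the point to it = 2.60 mm. The point is not inside any of the regions above, so it lies outside the cross-section (2.60 mm from the nearest boundary).

outside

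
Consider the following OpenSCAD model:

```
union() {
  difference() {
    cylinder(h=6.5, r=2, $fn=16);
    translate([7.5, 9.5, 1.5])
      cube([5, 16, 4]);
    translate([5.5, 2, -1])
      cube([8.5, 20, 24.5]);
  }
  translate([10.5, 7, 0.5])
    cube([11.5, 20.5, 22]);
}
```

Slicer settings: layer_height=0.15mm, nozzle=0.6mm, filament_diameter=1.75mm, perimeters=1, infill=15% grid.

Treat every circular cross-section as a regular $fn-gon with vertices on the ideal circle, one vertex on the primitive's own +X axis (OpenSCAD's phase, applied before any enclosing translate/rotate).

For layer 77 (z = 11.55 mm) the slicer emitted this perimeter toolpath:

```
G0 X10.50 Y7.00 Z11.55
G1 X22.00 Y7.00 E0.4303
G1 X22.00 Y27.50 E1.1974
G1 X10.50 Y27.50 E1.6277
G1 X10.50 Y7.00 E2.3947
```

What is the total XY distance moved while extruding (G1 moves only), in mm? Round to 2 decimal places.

Sum the Euclidean lengths of each G1 segment: total = 64.00 mm.

64.00 mm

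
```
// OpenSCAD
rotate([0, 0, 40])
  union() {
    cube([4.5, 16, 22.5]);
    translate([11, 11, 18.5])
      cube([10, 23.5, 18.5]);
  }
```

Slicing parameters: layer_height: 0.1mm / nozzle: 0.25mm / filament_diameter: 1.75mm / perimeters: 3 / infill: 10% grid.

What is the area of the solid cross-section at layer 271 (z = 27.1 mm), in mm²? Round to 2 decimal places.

235.00 mm²

At z = 27.1 mm: the cube does not reach this height (z outside [0, 22.5]); the cube at (11, 11) (footprint 10×23.5) is included at this height (area 235.00 mm²); Combining (union): only the 10×23.5 cube at (11, 11) is present, so the union is just that shape — area = 235.00 mm²; (rotated 40° about Z; rotation is an isometry so areas/perimeters/island counts are preserved). Overall, the cross-section is a single solid region. Net area = 235.00 mm².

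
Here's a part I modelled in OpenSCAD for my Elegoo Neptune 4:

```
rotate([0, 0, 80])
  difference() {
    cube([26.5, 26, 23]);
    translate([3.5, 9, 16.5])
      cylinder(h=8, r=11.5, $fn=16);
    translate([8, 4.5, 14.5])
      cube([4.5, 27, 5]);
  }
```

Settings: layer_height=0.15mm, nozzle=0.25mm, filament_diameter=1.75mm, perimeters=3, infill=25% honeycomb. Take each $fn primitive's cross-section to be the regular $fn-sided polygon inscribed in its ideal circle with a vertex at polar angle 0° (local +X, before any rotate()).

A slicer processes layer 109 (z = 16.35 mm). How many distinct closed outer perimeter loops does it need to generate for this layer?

At z = 16.35 mm: the cube (footprint 26.5×26) is included at this height; the cylinder at (3.5, 9) does not reach this height (z outside [16.5, 24.5]); the 4.5×27 cube at (8, 4.5) contributes its full rectangle; After the difference (first − rest): starting from the 26.5×26 cube, the 4.5×27 cube at (8, 4.5) partially overlaps it — only the 96.75 mm² overlap (of its 121.50 mm²) is removed, clipping the outline — 1 connected region; (whole slice rotated 80° about Z — lengths, areas and connectivity unchanged). The result has 1 disconnected region.

1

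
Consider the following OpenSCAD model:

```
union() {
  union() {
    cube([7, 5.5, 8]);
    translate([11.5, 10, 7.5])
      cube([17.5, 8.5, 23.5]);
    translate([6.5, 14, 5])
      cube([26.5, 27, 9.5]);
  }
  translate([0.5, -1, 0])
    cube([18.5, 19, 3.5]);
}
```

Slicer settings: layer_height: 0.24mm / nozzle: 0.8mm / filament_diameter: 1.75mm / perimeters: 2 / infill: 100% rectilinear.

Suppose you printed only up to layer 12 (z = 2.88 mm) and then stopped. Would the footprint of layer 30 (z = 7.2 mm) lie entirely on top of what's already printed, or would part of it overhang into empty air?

Compare the two slices. At z = 2.88: the cube (footprint 7×5.5) is included at this height (area 38.50 mm²); the cube at (11.5, 10) is not intersected at this z (z outside [7.5, 31]); the cube at (6.5, 14) does not reach this height (z outside [5, 14.5]); Taking the union: only the 7×5.5 cube is present, so the union is just that shape — area = 38.50 mm²; the cube at (0.5, -1) (footprint 18.5×19) is included at this height (area 351.50 mm²); Combining (union): the regions partially overlap — summed areas 390.00 mm² minus the doubly-counted overlap 35.75 mm² gives 354.25 mm² — area = 354.25 mm². At z = 7.2: the cube (footprint 7×5.5) is included at this height (area 38.50 mm²); the cube at (11.5, 10) is absent (z outside [7.5, 31]); the cube at (6.5, 14) (footprint 26.5×27) is included at this height (area 715.50 mm²); Merging all regions: the 2 present regions are separate (no shared area or edge), so areas and boundary lengths simply add and each stays a separate island — area = 754.00 mm²; the cube at (0.5, -1) is not intersected at this z (z outside [0, 3.5]); Merging all regions: only the result so far is present, so the union is just that shape — area = 754.00 mm². Checking containment: at z = 7.2 the cross-section extends beyond the z = 2.88 cross-section by about 665.50 mm².

part overhangs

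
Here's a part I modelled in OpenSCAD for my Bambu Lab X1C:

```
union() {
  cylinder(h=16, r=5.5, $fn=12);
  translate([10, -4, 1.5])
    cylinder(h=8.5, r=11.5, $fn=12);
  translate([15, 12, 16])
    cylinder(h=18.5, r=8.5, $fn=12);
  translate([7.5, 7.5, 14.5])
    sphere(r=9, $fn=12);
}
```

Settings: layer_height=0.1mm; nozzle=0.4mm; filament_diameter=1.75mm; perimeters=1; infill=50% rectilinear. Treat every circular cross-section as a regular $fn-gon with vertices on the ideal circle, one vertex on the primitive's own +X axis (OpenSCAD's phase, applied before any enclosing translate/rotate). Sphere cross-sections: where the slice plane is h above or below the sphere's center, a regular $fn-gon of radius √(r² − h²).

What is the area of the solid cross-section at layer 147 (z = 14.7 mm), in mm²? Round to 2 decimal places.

311.62 mm²

At z = 14.7 mm: the r=5.5 cylinder gives a regular 12-gon of circumradius 5.5 (constant along its height) (area = (12/2)·5.500²·sin(360°/12) = 90.75 mm²); the cylinder at (10, -4) is not intersected at this z (z outside [1.5, 10]); the cylinder at (15, 12) is not intersected at this z (z outside [16, 34.5]); the sphere at (7.5, 7.5): section is a regular 12-gon, circumradius = √(r²−h²) = √(9²−0.2²) = 8.998 (area = (12/2)·8.998²·sin(360°/12) = 242.88 mm²); Combining (union): the regions partially overlap — summed areas 333.63 mm² minus the doubly-counted overlap 22.01 mm² gives 311.62 mm² — area = 311.62 mm². Overall, the cross-section is a single solid region. Net area = 311.62 mm².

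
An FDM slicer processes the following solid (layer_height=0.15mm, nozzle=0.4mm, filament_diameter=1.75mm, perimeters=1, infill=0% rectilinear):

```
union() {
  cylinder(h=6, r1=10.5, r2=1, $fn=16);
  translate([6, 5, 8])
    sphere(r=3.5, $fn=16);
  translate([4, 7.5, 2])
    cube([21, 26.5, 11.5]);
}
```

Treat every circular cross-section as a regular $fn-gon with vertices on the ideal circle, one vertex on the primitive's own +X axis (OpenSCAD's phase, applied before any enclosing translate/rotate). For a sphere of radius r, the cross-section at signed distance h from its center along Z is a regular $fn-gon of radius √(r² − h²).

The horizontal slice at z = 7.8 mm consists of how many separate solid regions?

1

At z = 7.8 mm: the cone does not reach this height (z outside [0, 6]); the r=3.5 sphere at (6, 5) slices to a regular 16-gon of circumradius 3.494 (√(r²−h²) with h=0.2 from center); the 21×26.5 cube at (4, 7.5) contributes its full rectangle; Merging all regions: the regions partially overlap (shared area 3.04 mm²), so overlapping operands fuse into one piece — 1 connected region. The result has 1 disconnected region.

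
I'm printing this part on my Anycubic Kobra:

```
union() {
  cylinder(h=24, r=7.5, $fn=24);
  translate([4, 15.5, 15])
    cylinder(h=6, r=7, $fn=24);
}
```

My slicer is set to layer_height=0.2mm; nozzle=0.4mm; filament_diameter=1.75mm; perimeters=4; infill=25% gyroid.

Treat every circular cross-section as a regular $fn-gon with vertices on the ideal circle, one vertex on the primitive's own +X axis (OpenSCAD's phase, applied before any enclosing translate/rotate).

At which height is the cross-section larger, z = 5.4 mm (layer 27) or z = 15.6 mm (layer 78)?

layer 78 (z = 15.6 mm)

Layer 27 (z = 5.4): the cylinder: section is a regular 24-gon, circumradius r=7.5 (area = (24/2)·7.500²·sin(360°/24) = 174.70 mm²); the cylinder at (4, 15.5) is not intersected at this z (z outside [15, 21]); Merging all regions: only the r=7.5 cylinder is present, so the union is just that shape — area = 174.70 mm². So its area = 174.70 mm². Layer 78 (z = 15.6): the r=7.5 cylinder contributes a regular 24-gon of circumradius 7.5 (area = (24/2)·7.500²·sin(360°/24) = 174.70 mm²); the r=7 cylinder at (4, 15.5) gives a regular 24-gon of circumradius 7 (constant along its height) (area = (24/2)·7.000²·sin(360°/24) = 152.19 mm²); Merging all regions: the 2 present regions are separate (no shared area or edge), so areas and boundary lengths simply add and each stays a separate island — area = 326.89 mm². So its area = 326.89 mm². Layer 78 is larger (326.89 vs 174.70 mm²).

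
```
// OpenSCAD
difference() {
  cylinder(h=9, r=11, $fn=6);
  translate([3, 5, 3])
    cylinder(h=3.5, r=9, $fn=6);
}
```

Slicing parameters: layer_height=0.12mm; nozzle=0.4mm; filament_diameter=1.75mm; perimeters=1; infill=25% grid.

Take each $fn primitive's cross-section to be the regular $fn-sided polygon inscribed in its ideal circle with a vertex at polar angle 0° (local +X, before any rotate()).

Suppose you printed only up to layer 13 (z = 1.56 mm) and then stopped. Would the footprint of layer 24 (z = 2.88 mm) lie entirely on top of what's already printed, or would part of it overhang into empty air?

entirely on top

Compare the two slices. At z = 1.56: the r=11 cylinder contributes a regular 6-gon of circumradius 11 (area = (6/2)·11.000²·sin(360°/6) = 314.37 mm²); the cylinder at (3, 5) does not reach this height (z outside [3, 6.5]); After the difference (first − rest): none of the subtracted shapes is present at this height, so the r=11 cylinder is unchanged — area = 314.37 mm². At z = 2.88: the r=11 cylinder contributes a regular 6-gon of circumradius 11 (area = (6/2)·11.000²·sin(360°/6) = 314.37 mm²); the cylinder at (3, 5) is not intersected at this z (z outside [3, 6.5]); Subtracting the remaining from the first: none of the subtracted shapes is present at this height, so the r=11 cylinder is unchanged — area = 314.37 mm². Checking containment: the cross-section at z = 2.88 is a subset of the cross-section at z = 1.56.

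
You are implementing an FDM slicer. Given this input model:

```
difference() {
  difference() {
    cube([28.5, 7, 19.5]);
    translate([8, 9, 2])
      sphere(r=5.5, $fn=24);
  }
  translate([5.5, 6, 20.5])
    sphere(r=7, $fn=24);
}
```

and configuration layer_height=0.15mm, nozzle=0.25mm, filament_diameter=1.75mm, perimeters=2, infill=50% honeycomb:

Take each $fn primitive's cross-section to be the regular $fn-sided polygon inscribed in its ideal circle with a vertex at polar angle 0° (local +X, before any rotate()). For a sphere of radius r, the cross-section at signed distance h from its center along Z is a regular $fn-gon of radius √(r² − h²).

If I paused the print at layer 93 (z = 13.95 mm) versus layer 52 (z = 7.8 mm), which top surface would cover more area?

layer 52 (z = 7.8 mm)

Layer 93 (z = 13.95): the cube (footprint 28.5×7) is included at this height (area 199.50 mm²); the sphere at (8, 9) is absent (|z−center|=11.950 > r=5.5); Taking the first minus the rest: none of the subtracted shapes is present at this height, so the 28.5×7 cube is unchanged — area = 199.50 mm²; the r=7 sphere at (5.5, 6) contributes a regular 24-gon of circumradius √(7²−6.55²) = 2.469 (area = (24/2)·2.469²·sin(360°/24) = 18.94 mm²); After the difference (first − rest): starting from that combined region (199.50 mm²), the r=7 sphere at (5.5, 6) partially overlaps it — only the 14.24 mm² overlap (of its 18.94 mm²) is removed, clipping the outline — area = 185.26 mm². So its area = 185.26 mm². Layer 52 (z = 7.8): the cube (footprint 28.5×7) is included at this height (area 199.50 mm²); the sphere at (8, 9) is absent (|z−center|=5.800 > r=5.5); Subtracting the remaining from the first: none of the subtracted shapes is present at this height, so the 28.5×7 cube is unchanged — area = 199.50 mm²; the sphere at (5.5, 6) does not reach this height (|z−center|=12.700 > r=7); Subtracting the remaining from the first: none of the subtracted shapes is present at this height, so the result so far is unchanged — area = 199.50 mm². So its area = 199.50 mm². Layer 52 is larger (199.50 vs 185.26 mm²).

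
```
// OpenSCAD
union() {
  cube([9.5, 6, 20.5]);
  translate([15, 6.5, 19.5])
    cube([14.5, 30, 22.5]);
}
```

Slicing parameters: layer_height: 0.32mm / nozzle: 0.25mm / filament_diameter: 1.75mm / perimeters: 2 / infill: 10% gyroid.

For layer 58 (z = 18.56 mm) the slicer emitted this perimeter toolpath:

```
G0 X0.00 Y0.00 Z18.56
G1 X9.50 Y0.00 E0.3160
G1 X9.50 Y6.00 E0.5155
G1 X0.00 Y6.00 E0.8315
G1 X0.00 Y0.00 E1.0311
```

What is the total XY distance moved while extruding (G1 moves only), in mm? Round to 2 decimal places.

31.00 mm

Sum the Euclidean lengths of each G1 segment: total = 31.00 mm.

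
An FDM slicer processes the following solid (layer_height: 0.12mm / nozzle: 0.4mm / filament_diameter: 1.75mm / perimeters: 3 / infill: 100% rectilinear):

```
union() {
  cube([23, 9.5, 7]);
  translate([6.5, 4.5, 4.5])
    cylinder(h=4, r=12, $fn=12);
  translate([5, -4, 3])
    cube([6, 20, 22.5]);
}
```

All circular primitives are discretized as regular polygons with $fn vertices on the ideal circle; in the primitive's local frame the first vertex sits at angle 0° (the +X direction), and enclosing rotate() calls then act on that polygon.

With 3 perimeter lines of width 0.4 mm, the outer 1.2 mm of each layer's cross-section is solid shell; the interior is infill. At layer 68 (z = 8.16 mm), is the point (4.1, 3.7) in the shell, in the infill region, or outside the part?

infill

At z = 8.16 mm: the cube does not reach this height (z outside [0, 7]); the r=12 cylinder at (6.5, 4.5) contributes a regular 12-gon of circumradius 12; the 6×20 cube at (5, -4) contributes its full rectangle; Taking the union: the regions partially overlap (shared area 119.07 mm²), so overlapping operands fuse into one piece — 1 connected region. Overall, the cross-section is a single solid region. The nearest boundary edge runs (-3.89, -1.50)→(-5.50, 4.50); distance from the point to it = 9.07 mm. The point is inside the cross-section and 9.07 mm from the nearest boundary — more than the 1.2 mm shell width (3 × 0.4), so it's in the infill interior.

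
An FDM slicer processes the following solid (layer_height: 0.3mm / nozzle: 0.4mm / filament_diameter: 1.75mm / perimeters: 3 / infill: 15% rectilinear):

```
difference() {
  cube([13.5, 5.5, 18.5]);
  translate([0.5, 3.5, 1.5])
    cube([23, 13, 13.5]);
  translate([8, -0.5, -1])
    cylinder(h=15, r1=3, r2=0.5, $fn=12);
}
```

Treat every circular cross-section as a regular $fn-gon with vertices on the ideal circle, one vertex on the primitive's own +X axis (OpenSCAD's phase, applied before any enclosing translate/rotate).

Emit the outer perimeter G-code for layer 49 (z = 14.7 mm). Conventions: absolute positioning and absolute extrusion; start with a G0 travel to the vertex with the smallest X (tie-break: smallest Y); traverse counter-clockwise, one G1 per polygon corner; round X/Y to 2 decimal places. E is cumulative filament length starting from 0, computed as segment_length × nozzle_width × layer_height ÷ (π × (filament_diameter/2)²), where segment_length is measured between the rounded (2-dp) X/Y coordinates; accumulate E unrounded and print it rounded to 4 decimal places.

At z = 14.7 mm: the cube (footprint 13.5×5.5) is included at this height; the cube at (0.5, 3.5) (footprint 23×13) is included at this height; the cone at (8, -0.5) does not reach this height (z outside [-1, 14]); After the difference (first − rest): starting from the 13.5×5.5 cube, the 23×13 cube at (0.5, 3.5) partially overlaps it — only the 26.00 mm² overlap (of its 299.00 mm²) is removed, clipping the outline — 1 connected region. The outline is a single polygon with 6 vertices. Extrusion per mm of travel: 0.4 × 0.3 / (π × 0.875²) = 0.049890. Accumulating E over each segment gives final E = 1.8958.

G0 X0.00 Y0.00 Z14.70
G1 X13.50 Y0.00 E0.6735
G1 X13.50 Y3.50 E0.8481
G1 X0.50 Y3.50 E1.4967
G1 X0.50 Y5.50 E1.5965
G1 X0.00 Y5.50 E1.6214
G1 X0.00 Y0.00 E1.8958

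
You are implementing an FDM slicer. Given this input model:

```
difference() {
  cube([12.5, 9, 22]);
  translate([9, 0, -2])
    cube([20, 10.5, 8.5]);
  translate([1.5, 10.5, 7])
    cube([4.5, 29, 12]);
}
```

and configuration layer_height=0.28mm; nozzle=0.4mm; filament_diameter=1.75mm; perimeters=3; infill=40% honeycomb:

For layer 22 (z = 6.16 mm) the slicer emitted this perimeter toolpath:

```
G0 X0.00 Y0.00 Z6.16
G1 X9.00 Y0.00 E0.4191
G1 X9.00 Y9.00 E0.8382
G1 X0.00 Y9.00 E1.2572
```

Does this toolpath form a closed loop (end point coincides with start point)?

no

Start point (G0): (0.00, 0.00). End point (last G1): the path does not return to the start — open.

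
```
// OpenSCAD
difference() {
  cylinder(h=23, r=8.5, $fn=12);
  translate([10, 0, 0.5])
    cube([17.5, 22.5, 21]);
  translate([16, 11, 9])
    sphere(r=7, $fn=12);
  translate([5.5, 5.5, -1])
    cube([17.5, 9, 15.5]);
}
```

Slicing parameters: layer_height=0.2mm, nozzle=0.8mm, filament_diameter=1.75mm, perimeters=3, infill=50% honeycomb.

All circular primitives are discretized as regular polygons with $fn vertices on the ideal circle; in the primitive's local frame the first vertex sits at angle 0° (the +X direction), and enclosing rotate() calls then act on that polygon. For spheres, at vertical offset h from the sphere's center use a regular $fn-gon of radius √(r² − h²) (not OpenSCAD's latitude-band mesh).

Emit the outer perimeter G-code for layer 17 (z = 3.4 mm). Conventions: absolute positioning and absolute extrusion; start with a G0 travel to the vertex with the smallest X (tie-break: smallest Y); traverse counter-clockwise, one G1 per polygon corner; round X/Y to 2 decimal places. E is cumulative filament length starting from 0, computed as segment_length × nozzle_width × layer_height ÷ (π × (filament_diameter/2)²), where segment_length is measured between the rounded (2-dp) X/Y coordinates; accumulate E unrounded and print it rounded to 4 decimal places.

At z = 3.4 mm: the r=8.5 cylinder contributes a regular 12-gon of circumradius 8.5; the cube at (10, 0) is present — its section is the full 17.5×22.5 rectangle; the r=7 sphere at (16, 11) contributes a regular 12-gon of circumradius √(7²−5.6²) = 4.200; the 17.5×9 cube at (5.5, 5.5) contributes its full rectangle; Taking the first minus the rest: starting from the r=8.5 cylinder, the 17.5×22.5 cube at (10, 0) misses the remaining region (no effect); the r=7 sphere at (16, 11) misses the remaining region (no effect); the 17.5×9 cube at (5.5, 5.5) partially overlaps it — only the 0.19 mm² overlap (of its 157.50 mm²) is removed, clipping the outline — 1 connected region. The outline is a single polygon with 15 vertices. Extrusion per mm of travel: 0.8 × 0.2 / (π × 0.875²) = 0.066520. Accumulating E over each segment gives final E = 3.5357.

G0 X-8.50 Y0.00 Z3.40
G1 X-7.36 Y-4.25 E0.2927
G1 X-4.25 Y-7.36 E0.5853
G1 X0.00 Y-8.50 E0.8780
G1 X4.25 Y-7.36 E1.1707
G1 X7.36 Y-4.25 E1.4633
G1 X8.50 Y0.00 E1.7560
G1 X7.36 Y4.25 E2.0487
G1 X6.11 Y5.50 E2.1663
G1 X5.50 Y5.50 E2.2068
G1 X5.50 Y6.11 E2.2474
G1 X4.25 Y7.36 E2.3650
G1 X0.00 Y8.50 E2.6577
G1 X-4.25 Y7.36 E2.9504
G1 X-7.36 Y4.25 E3.2430
G1 X-8.50 Y0.00 E3.5357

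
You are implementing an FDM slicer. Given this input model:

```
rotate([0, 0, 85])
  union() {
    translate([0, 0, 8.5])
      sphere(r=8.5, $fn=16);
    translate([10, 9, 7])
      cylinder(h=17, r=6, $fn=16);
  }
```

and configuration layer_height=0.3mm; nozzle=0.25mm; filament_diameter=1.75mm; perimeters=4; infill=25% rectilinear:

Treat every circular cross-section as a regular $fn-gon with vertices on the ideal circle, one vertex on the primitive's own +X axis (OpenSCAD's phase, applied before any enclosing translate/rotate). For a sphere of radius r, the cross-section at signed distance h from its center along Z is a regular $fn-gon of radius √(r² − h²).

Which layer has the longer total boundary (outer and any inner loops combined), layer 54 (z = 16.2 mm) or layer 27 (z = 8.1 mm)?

layer 27 (z = 8.1 mm)

Layer 54 (z = 16.2): the r=8.5 sphere contributes a regular 16-gon of circumradius √(8.5²−7.7²) = 3.600 (perimeter = 2·16·3.600·sin(180°/16) = 22.47 mm); the cylinder at (10, 9): section is a regular 16-gon, circumradius r=6 (perimeter = 2·16·6.000·sin(180°/16) = 37.46 mm); Taking the union: the 2 present regions are separate (no shared area or edge), so areas and boundary lengths simply add and each stays a separate island — boundary = 59.93 mm; (rotated 85° about Z; rotation is an isometry so areas/perimeters/island counts are preserved). So its perimeter = 59.93 mm. Layer 27 (z = 8.1): the sphere: section is a regular 16-gon, circumradius = √(r²−h²) = √(8.5²−0.4²) = 8.491 (perimeter = 2·16·8.491·sin(180°/16) = 53.01 mm); the r=6 cylinder at (10, 9) contributes a regular 16-gon of circumradius 6 (perimeter = 2·16·6.000·sin(180°/16) = 37.46 mm); Combining (union): the regions partially overlap (shared area 2.70 mm²), so the edge portions inside another operand are dropped and the merged outline is re-measured after clipping — boundary = 80.37 mm; (rotated 85° about Z; rotation is an isometry so areas/perimeters/island counts are preserved). So its perimeter = 80.37 mm. Layer 27 is larger (80.37 vs 59.93 mm).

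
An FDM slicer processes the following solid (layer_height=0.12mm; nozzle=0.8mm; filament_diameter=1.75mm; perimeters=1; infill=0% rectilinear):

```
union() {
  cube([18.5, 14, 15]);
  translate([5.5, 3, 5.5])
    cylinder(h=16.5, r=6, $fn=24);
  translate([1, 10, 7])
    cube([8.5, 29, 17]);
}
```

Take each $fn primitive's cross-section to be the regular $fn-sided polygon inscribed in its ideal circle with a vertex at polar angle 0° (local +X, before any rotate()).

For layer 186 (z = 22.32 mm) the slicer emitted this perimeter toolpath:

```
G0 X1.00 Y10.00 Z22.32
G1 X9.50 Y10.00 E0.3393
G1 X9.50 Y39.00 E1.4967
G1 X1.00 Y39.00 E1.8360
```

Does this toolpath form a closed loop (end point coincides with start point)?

Start point (G0): (1.00, 10.00). End point (last G1): the path does not return to the start — open.

no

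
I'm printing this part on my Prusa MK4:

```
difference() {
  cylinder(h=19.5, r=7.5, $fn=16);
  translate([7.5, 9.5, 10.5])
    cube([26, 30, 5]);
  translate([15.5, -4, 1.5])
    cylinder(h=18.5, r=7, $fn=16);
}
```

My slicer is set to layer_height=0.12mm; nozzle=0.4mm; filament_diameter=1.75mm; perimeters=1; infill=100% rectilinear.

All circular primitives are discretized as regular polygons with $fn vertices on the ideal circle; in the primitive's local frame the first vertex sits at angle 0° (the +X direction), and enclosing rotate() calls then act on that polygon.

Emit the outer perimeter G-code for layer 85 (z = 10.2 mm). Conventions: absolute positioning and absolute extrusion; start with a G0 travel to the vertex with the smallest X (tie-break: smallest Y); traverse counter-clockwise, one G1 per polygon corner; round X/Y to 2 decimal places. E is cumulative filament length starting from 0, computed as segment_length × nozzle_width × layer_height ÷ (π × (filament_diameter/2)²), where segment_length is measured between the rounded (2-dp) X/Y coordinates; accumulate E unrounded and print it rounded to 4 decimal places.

G0 X-7.50 Y0.00 Z10.20
G1 X-6.93 Y-2.87 E0.0584
G1 X-5.30 Y-5.30 E0.1168
G1 X-2.87 Y-6.93 E0.1752
G1 X0.00 Y-7.50 E0.2336
G1 X2.87 Y-6.93 E0.2920
G1 X5.30 Y-5.30 E0.3504
G1 X6.93 Y-2.87 E0.4087
G1 X7.50 Y0.00 E0.4671
G1 X6.93 Y2.87 E0.5255
G1 X5.30 Y5.30 E0.5839
G1 X2.87 Y6.93 E0.6423
G1 X0.00 Y7.50 E0.7007
G1 X-2.87 Y6.93 E0.7591
G1 X-5.30 Y5.30 E0.8175
G1 X-6.93 Y2.87 E0.8759
G1 X-7.50 Y0.00 E0.9343

At z = 10.2 mm: the r=7.5 cylinder gives a regular 16-gon of circumradius 7.5 (constant along its height); the cube at (7.5, 9.5) does not reach this height (z outside [10.5, 15.5]); the r=7 cylinder at (15.5, -4) contributes a regular 16-gon of circumradius 7; Taking the first minus the rest: starting from the r=7.5 cylinder, the r=7 cylinder at (15.5, -4) misses the remaining region (no effect) — 1 connected region. The outline is a single polygon with 16 vertices. Extrusion per mm of travel: 0.4 × 0.12 / (π × 0.875²) = 0.019956. Accumulating E over each segment gives final E = 0.9343.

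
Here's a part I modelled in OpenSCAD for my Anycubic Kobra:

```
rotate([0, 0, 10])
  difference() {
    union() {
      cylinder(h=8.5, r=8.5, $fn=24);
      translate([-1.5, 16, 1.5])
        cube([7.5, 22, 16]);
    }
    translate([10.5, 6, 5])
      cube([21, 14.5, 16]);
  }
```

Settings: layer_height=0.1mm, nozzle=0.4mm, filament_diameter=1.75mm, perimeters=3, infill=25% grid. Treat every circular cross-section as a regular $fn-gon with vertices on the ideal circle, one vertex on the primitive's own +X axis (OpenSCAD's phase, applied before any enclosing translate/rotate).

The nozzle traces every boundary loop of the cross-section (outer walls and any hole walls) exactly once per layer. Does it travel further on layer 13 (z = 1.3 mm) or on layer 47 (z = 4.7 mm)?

Layer 13 (z = 1.3): the r=8.5 cylinder gives a regular 24-gon of circumradius 8.5 (constant along its height) (perimeter = 2·24·8.500·sin(180°/24) = 53.25 mm); the cube at (-1.5, 16) is absent (z outside [1.5, 17.5]); Combining (union): only the r=8.5 cylinder is present, so the union is just that shape — boundary = 53.25 mm; the cube at (10.5, 6) is not intersected at this z (z outside [5, 21]); Taking the first minus the rest: none of the subtracted shapes is present at this height, so the result so far is unchanged — boundary = 53.25 mm; (whole slice rotated 10° about Z — lengths, areas and connectivity unchanged). So its perimeter = 53.25 mm. Layer 47 (z = 4.7): the cylinder: section is a regular 24-gon, circumradius r=8.5 (perimeter = 2·24·8.500·sin(180°/24) = 53.25 mm); the cube at (-1.5, 16) (footprint 7.5×22) is included at this height (perimeter 59.00 mm); Taking the union: the 2 present regions are separate (no shared area or edge), so areas and boundary lengths simply add and each stays a separate island — boundary = 112.25 mm; the cube at (10.5, 6) is absent (z outside [5, 21]); After the difference (first − rest): none of the subtracted shapes is present at this height, so the result so far is unchanged — boundary = 112.25 mm; (whole slice rotated 10° about Z — lengths, areas and connectivity unchanged). So its perimeter = 112.25 mm. Layer 47 is larger (112.25 vs 53.25 mm).

layer 47 (z = 4.7 mm)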